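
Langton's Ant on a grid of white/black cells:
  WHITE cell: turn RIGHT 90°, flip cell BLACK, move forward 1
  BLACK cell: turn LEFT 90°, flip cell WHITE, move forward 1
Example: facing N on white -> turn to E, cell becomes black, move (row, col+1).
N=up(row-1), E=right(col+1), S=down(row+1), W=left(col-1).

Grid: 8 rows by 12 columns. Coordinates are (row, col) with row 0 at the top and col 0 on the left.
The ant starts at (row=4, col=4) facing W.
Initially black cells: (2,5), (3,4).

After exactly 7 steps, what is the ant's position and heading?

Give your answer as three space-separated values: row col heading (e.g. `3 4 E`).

Step 1: on WHITE (4,4): turn R to N, flip to black, move to (3,4). |black|=3
Step 2: on BLACK (3,4): turn L to W, flip to white, move to (3,3). |black|=2
Step 3: on WHITE (3,3): turn R to N, flip to black, move to (2,3). |black|=3
Step 4: on WHITE (2,3): turn R to E, flip to black, move to (2,4). |black|=4
Step 5: on WHITE (2,4): turn R to S, flip to black, move to (3,4). |black|=5
Step 6: on WHITE (3,4): turn R to W, flip to black, move to (3,3). |black|=6
Step 7: on BLACK (3,3): turn L to S, flip to white, move to (4,3). |black|=5

Answer: 4 3 S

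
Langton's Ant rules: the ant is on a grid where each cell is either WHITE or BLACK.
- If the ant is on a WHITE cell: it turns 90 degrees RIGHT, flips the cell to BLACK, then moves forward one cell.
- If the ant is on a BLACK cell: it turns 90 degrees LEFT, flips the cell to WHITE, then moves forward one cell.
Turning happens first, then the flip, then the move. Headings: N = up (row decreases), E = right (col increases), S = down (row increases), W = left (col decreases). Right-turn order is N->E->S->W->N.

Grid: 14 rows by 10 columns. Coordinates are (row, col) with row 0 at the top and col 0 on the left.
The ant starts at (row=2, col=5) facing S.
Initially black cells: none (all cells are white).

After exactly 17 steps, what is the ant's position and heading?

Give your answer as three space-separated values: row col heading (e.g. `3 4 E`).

Step 1: on WHITE (2,5): turn R to W, flip to black, move to (2,4). |black|=1
Step 2: on WHITE (2,4): turn R to N, flip to black, move to (1,4). |black|=2
Step 3: on WHITE (1,4): turn R to E, flip to black, move to (1,5). |black|=3
Step 4: on WHITE (1,5): turn R to S, flip to black, move to (2,5). |black|=4
Step 5: on BLACK (2,5): turn L to E, flip to white, move to (2,6). |black|=3
Step 6: on WHITE (2,6): turn R to S, flip to black, move to (3,6). |black|=4
Step 7: on WHITE (3,6): turn R to W, flip to black, move to (3,5). |black|=5
Step 8: on WHITE (3,5): turn R to N, flip to black, move to (2,5). |black|=6
Step 9: on WHITE (2,5): turn R to E, flip to black, move to (2,6). |black|=7
Step 10: on BLACK (2,6): turn L to N, flip to white, move to (1,6). |black|=6
Step 11: on WHITE (1,6): turn R to E, flip to black, move to (1,7). |black|=7
Step 12: on WHITE (1,7): turn R to S, flip to black, move to (2,7). |black|=8
Step 13: on WHITE (2,7): turn R to W, flip to black, move to (2,6). |black|=9
Step 14: on WHITE (2,6): turn R to N, flip to black, move to (1,6). |black|=10
Step 15: on BLACK (1,6): turn L to W, flip to white, move to (1,5). |black|=9
Step 16: on BLACK (1,5): turn L to S, flip to white, move to (2,5). |black|=8
Step 17: on BLACK (2,5): turn L to E, flip to white, move to (2,6). |black|=7

Answer: 2 6 E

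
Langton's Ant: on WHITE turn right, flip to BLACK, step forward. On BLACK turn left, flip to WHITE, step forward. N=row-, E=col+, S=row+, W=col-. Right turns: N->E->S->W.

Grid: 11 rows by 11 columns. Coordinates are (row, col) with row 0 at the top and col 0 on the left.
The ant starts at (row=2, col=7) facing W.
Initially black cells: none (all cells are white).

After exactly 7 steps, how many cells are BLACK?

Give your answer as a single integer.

Answer: 5

Derivation:
Step 1: on WHITE (2,7): turn R to N, flip to black, move to (1,7). |black|=1
Step 2: on WHITE (1,7): turn R to E, flip to black, move to (1,8). |black|=2
Step 3: on WHITE (1,8): turn R to S, flip to black, move to (2,8). |black|=3
Step 4: on WHITE (2,8): turn R to W, flip to black, move to (2,7). |black|=4
Step 5: on BLACK (2,7): turn L to S, flip to white, move to (3,7). |black|=3
Step 6: on WHITE (3,7): turn R to W, flip to black, move to (3,6). |black|=4
Step 7: on WHITE (3,6): turn R to N, flip to black, move to (2,6). |black|=5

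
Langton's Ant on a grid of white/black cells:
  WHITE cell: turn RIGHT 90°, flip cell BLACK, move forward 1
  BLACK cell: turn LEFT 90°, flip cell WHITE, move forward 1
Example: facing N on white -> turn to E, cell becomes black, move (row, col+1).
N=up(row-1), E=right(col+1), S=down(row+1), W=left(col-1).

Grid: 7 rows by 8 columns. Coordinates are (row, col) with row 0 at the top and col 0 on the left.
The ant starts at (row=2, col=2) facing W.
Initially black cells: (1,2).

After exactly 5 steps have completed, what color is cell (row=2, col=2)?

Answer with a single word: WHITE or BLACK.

Answer: BLACK

Derivation:
Step 1: on WHITE (2,2): turn R to N, flip to black, move to (1,2). |black|=2
Step 2: on BLACK (1,2): turn L to W, flip to white, move to (1,1). |black|=1
Step 3: on WHITE (1,1): turn R to N, flip to black, move to (0,1). |black|=2
Step 4: on WHITE (0,1): turn R to E, flip to black, move to (0,2). |black|=3
Step 5: on WHITE (0,2): turn R to S, flip to black, move to (1,2). |black|=4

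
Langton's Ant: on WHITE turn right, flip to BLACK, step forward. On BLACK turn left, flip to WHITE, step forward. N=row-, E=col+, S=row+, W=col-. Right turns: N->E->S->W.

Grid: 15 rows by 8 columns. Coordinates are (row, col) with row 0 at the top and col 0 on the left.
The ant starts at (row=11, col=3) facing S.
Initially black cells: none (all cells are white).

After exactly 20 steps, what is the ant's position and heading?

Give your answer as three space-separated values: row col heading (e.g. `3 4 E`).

Answer: 9 5 N

Derivation:
Step 1: on WHITE (11,3): turn R to W, flip to black, move to (11,2). |black|=1
Step 2: on WHITE (11,2): turn R to N, flip to black, move to (10,2). |black|=2
Step 3: on WHITE (10,2): turn R to E, flip to black, move to (10,3). |black|=3
Step 4: on WHITE (10,3): turn R to S, flip to black, move to (11,3). |black|=4
Step 5: on BLACK (11,3): turn L to E, flip to white, move to (11,4). |black|=3
Step 6: on WHITE (11,4): turn R to S, flip to black, move to (12,4). |black|=4
Step 7: on WHITE (12,4): turn R to W, flip to black, move to (12,3). |black|=5
Step 8: on WHITE (12,3): turn R to N, flip to black, move to (11,3). |black|=6
Step 9: on WHITE (11,3): turn R to E, flip to black, move to (11,4). |black|=7
Step 10: on BLACK (11,4): turn L to N, flip to white, move to (10,4). |black|=6
Step 11: on WHITE (10,4): turn R to E, flip to black, move to (10,5). |black|=7
Step 12: on WHITE (10,5): turn R to S, flip to black, move to (11,5). |black|=8
Step 13: on WHITE (11,5): turn R to W, flip to black, move to (11,4). |black|=9
Step 14: on WHITE (11,4): turn R to N, flip to black, move to (10,4). |black|=10
Step 15: on BLACK (10,4): turn L to W, flip to white, move to (10,3). |black|=9
Step 16: on BLACK (10,3): turn L to S, flip to white, move to (11,3). |black|=8
Step 17: on BLACK (11,3): turn L to E, flip to white, move to (11,4). |black|=7
Step 18: on BLACK (11,4): turn L to N, flip to white, move to (10,4). |black|=6
Step 19: on WHITE (10,4): turn R to E, flip to black, move to (10,5). |black|=7
Step 20: on BLACK (10,5): turn L to N, flip to white, move to (9,5). |black|=6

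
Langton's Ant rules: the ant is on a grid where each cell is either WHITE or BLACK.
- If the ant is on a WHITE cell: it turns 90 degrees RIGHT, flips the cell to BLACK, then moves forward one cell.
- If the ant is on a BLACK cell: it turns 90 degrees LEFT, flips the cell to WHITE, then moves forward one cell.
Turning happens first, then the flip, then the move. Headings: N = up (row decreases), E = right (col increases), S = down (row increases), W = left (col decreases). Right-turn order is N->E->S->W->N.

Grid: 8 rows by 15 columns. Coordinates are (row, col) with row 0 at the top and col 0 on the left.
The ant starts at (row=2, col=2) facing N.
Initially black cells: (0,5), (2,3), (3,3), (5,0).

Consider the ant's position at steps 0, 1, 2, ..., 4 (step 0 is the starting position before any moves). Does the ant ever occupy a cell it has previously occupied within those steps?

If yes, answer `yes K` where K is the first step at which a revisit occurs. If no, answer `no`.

Step 1: on WHITE (2,2): turn R to E, flip to black, move to (2,3). |black|=5 — new cell
Step 2: on BLACK (2,3): turn L to N, flip to white, move to (1,3). |black|=4 — new cell
Step 3: on WHITE (1,3): turn R to E, flip to black, move to (1,4). |black|=5 — new cell
Step 4: on WHITE (1,4): turn R to S, flip to black, move to (2,4). |black|=6 — new cell
No revisit within 4 steps.

Answer: no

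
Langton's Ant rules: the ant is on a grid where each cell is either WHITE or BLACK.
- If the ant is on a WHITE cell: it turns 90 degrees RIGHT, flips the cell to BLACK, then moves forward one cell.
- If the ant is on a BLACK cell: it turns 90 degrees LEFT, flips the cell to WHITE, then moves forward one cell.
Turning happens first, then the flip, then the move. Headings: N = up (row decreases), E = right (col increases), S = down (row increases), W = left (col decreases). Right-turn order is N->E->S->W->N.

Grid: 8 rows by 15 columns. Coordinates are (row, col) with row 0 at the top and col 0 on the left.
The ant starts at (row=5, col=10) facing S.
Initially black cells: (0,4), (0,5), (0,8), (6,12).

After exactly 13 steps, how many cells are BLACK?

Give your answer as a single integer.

Step 1: on WHITE (5,10): turn R to W, flip to black, move to (5,9). |black|=5
Step 2: on WHITE (5,9): turn R to N, flip to black, move to (4,9). |black|=6
Step 3: on WHITE (4,9): turn R to E, flip to black, move to (4,10). |black|=7
Step 4: on WHITE (4,10): turn R to S, flip to black, move to (5,10). |black|=8
Step 5: on BLACK (5,10): turn L to E, flip to white, move to (5,11). |black|=7
Step 6: on WHITE (5,11): turn R to S, flip to black, move to (6,11). |black|=8
Step 7: on WHITE (6,11): turn R to W, flip to black, move to (6,10). |black|=9
Step 8: on WHITE (6,10): turn R to N, flip to black, move to (5,10). |black|=10
Step 9: on WHITE (5,10): turn R to E, flip to black, move to (5,11). |black|=11
Step 10: on BLACK (5,11): turn L to N, flip to white, move to (4,11). |black|=10
Step 11: on WHITE (4,11): turn R to E, flip to black, move to (4,12). |black|=11
Step 12: on WHITE (4,12): turn R to S, flip to black, move to (5,12). |black|=12
Step 13: on WHITE (5,12): turn R to W, flip to black, move to (5,11). |black|=13

Answer: 13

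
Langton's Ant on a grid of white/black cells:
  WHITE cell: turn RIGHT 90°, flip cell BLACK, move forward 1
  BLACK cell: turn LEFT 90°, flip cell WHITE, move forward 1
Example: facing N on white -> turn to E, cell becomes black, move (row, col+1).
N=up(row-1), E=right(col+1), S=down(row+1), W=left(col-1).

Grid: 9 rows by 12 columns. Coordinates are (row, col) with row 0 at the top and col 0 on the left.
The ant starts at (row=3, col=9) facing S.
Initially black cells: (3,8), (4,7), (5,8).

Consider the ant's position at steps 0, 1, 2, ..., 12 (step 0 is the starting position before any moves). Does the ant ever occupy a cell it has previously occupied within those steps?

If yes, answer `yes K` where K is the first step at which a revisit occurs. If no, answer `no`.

Answer: yes 7

Derivation:
Step 1: on WHITE (3,9): turn R to W, flip to black, move to (3,8). |black|=4 — new cell
Step 2: on BLACK (3,8): turn L to S, flip to white, move to (4,8). |black|=3 — new cell
Step 3: on WHITE (4,8): turn R to W, flip to black, move to (4,7). |black|=4 — new cell
Step 4: on BLACK (4,7): turn L to S, flip to white, move to (5,7). |black|=3 — new cell
Step 5: on WHITE (5,7): turn R to W, flip to black, move to (5,6). |black|=4 — new cell
Step 6: on WHITE (5,6): turn R to N, flip to black, move to (4,6). |black|=5 — new cell
Step 7: on WHITE (4,6): turn R to E, flip to black, move to (4,7). |black|=6 — REVISIT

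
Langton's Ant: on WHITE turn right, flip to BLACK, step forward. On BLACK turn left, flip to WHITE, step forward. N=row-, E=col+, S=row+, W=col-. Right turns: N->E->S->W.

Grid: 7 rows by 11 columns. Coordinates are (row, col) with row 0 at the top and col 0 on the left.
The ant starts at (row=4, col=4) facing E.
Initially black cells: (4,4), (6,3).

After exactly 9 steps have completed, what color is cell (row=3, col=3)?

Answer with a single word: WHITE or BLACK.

Answer: BLACK

Derivation:
Step 1: on BLACK (4,4): turn L to N, flip to white, move to (3,4). |black|=1
Step 2: on WHITE (3,4): turn R to E, flip to black, move to (3,5). |black|=2
Step 3: on WHITE (3,5): turn R to S, flip to black, move to (4,5). |black|=3
Step 4: on WHITE (4,5): turn R to W, flip to black, move to (4,4). |black|=4
Step 5: on WHITE (4,4): turn R to N, flip to black, move to (3,4). |black|=5
Step 6: on BLACK (3,4): turn L to W, flip to white, move to (3,3). |black|=4
Step 7: on WHITE (3,3): turn R to N, flip to black, move to (2,3). |black|=5
Step 8: on WHITE (2,3): turn R to E, flip to black, move to (2,4). |black|=6
Step 9: on WHITE (2,4): turn R to S, flip to black, move to (3,4). |black|=7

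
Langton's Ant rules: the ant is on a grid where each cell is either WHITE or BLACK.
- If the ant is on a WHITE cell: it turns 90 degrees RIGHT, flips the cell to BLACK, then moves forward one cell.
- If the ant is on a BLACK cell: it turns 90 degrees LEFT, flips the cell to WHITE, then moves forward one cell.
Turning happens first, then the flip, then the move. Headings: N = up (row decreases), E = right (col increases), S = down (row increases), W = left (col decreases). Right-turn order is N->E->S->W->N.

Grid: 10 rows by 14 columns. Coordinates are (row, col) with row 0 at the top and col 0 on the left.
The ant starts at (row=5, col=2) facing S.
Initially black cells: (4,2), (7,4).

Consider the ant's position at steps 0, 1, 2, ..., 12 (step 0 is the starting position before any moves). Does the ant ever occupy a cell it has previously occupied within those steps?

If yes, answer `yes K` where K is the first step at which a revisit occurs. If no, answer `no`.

Answer: yes 7

Derivation:
Step 1: on WHITE (5,2): turn R to W, flip to black, move to (5,1). |black|=3 — new cell
Step 2: on WHITE (5,1): turn R to N, flip to black, move to (4,1). |black|=4 — new cell
Step 3: on WHITE (4,1): turn R to E, flip to black, move to (4,2). |black|=5 — new cell
Step 4: on BLACK (4,2): turn L to N, flip to white, move to (3,2). |black|=4 — new cell
Step 5: on WHITE (3,2): turn R to E, flip to black, move to (3,3). |black|=5 — new cell
Step 6: on WHITE (3,3): turn R to S, flip to black, move to (4,3). |black|=6 — new cell
Step 7: on WHITE (4,3): turn R to W, flip to black, move to (4,2). |black|=7 — REVISIT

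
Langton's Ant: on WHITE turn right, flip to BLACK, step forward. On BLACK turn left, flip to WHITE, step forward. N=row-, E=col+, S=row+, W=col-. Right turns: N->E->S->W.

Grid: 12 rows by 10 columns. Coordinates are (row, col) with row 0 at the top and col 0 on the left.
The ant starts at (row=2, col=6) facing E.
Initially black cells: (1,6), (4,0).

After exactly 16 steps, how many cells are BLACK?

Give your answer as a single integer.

Step 1: on WHITE (2,6): turn R to S, flip to black, move to (3,6). |black|=3
Step 2: on WHITE (3,6): turn R to W, flip to black, move to (3,5). |black|=4
Step 3: on WHITE (3,5): turn R to N, flip to black, move to (2,5). |black|=5
Step 4: on WHITE (2,5): turn R to E, flip to black, move to (2,6). |black|=6
Step 5: on BLACK (2,6): turn L to N, flip to white, move to (1,6). |black|=5
Step 6: on BLACK (1,6): turn L to W, flip to white, move to (1,5). |black|=4
Step 7: on WHITE (1,5): turn R to N, flip to black, move to (0,5). |black|=5
Step 8: on WHITE (0,5): turn R to E, flip to black, move to (0,6). |black|=6
Step 9: on WHITE (0,6): turn R to S, flip to black, move to (1,6). |black|=7
Step 10: on WHITE (1,6): turn R to W, flip to black, move to (1,5). |black|=8
Step 11: on BLACK (1,5): turn L to S, flip to white, move to (2,5). |black|=7
Step 12: on BLACK (2,5): turn L to E, flip to white, move to (2,6). |black|=6
Step 13: on WHITE (2,6): turn R to S, flip to black, move to (3,6). |black|=7
Step 14: on BLACK (3,6): turn L to E, flip to white, move to (3,7). |black|=6
Step 15: on WHITE (3,7): turn R to S, flip to black, move to (4,7). |black|=7
Step 16: on WHITE (4,7): turn R to W, flip to black, move to (4,6). |black|=8

Answer: 8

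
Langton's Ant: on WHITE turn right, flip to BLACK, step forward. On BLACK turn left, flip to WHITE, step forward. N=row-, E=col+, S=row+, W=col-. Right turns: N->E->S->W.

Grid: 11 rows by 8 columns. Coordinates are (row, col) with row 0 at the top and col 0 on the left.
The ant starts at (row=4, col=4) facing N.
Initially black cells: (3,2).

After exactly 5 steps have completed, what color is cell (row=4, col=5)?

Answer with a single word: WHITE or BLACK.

Step 1: on WHITE (4,4): turn R to E, flip to black, move to (4,5). |black|=2
Step 2: on WHITE (4,5): turn R to S, flip to black, move to (5,5). |black|=3
Step 3: on WHITE (5,5): turn R to W, flip to black, move to (5,4). |black|=4
Step 4: on WHITE (5,4): turn R to N, flip to black, move to (4,4). |black|=5
Step 5: on BLACK (4,4): turn L to W, flip to white, move to (4,3). |black|=4

Answer: BLACK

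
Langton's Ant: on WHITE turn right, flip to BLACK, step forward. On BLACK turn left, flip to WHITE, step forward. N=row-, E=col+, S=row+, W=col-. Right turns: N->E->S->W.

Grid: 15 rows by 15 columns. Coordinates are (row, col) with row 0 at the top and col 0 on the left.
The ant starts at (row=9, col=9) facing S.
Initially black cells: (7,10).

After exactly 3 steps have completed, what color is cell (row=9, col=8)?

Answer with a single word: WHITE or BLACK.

Step 1: on WHITE (9,9): turn R to W, flip to black, move to (9,8). |black|=2
Step 2: on WHITE (9,8): turn R to N, flip to black, move to (8,8). |black|=3
Step 3: on WHITE (8,8): turn R to E, flip to black, move to (8,9). |black|=4

Answer: BLACK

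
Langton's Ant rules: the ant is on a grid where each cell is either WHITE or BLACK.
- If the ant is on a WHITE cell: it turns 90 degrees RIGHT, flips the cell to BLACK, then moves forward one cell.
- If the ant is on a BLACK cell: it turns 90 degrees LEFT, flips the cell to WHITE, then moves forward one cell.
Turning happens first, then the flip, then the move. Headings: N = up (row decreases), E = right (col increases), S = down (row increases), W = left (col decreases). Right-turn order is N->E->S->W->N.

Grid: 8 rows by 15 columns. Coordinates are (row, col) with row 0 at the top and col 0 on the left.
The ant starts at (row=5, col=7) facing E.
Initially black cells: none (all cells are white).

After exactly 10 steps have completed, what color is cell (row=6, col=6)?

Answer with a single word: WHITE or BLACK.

Step 1: on WHITE (5,7): turn R to S, flip to black, move to (6,7). |black|=1
Step 2: on WHITE (6,7): turn R to W, flip to black, move to (6,6). |black|=2
Step 3: on WHITE (6,6): turn R to N, flip to black, move to (5,6). |black|=3
Step 4: on WHITE (5,6): turn R to E, flip to black, move to (5,7). |black|=4
Step 5: on BLACK (5,7): turn L to N, flip to white, move to (4,7). |black|=3
Step 6: on WHITE (4,7): turn R to E, flip to black, move to (4,8). |black|=4
Step 7: on WHITE (4,8): turn R to S, flip to black, move to (5,8). |black|=5
Step 8: on WHITE (5,8): turn R to W, flip to black, move to (5,7). |black|=6
Step 9: on WHITE (5,7): turn R to N, flip to black, move to (4,7). |black|=7
Step 10: on BLACK (4,7): turn L to W, flip to white, move to (4,6). |black|=6

Answer: BLACK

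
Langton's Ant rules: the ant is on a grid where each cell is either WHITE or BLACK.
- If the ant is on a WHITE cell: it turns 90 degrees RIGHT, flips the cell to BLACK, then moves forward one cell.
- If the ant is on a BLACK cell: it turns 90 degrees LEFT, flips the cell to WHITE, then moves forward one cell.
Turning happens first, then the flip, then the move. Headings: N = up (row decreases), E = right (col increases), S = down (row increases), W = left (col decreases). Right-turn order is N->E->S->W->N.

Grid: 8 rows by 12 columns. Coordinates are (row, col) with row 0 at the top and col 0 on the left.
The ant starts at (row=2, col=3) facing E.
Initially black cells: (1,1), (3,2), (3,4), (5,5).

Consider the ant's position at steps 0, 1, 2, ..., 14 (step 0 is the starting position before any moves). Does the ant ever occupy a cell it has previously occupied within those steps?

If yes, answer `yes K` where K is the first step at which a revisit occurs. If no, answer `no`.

Answer: yes 6

Derivation:
Step 1: on WHITE (2,3): turn R to S, flip to black, move to (3,3). |black|=5 — new cell
Step 2: on WHITE (3,3): turn R to W, flip to black, move to (3,2). |black|=6 — new cell
Step 3: on BLACK (3,2): turn L to S, flip to white, move to (4,2). |black|=5 — new cell
Step 4: on WHITE (4,2): turn R to W, flip to black, move to (4,1). |black|=6 — new cell
Step 5: on WHITE (4,1): turn R to N, flip to black, move to (3,1). |black|=7 — new cell
Step 6: on WHITE (3,1): turn R to E, flip to black, move to (3,2). |black|=8 — REVISIT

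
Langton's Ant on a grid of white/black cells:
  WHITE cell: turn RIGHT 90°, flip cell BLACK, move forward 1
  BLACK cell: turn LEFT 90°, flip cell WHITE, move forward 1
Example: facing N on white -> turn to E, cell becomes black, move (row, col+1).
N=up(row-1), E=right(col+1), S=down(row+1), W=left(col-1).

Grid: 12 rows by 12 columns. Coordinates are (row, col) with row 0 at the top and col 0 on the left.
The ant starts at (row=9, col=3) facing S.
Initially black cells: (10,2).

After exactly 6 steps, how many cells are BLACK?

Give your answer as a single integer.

Step 1: on WHITE (9,3): turn R to W, flip to black, move to (9,2). |black|=2
Step 2: on WHITE (9,2): turn R to N, flip to black, move to (8,2). |black|=3
Step 3: on WHITE (8,2): turn R to E, flip to black, move to (8,3). |black|=4
Step 4: on WHITE (8,3): turn R to S, flip to black, move to (9,3). |black|=5
Step 5: on BLACK (9,3): turn L to E, flip to white, move to (9,4). |black|=4
Step 6: on WHITE (9,4): turn R to S, flip to black, move to (10,4). |black|=5

Answer: 5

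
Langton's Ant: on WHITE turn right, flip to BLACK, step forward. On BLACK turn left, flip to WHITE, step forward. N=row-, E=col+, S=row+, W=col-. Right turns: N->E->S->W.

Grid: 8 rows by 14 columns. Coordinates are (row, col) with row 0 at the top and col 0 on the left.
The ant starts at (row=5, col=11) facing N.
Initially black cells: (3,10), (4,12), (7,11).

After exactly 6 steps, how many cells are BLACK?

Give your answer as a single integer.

Answer: 7

Derivation:
Step 1: on WHITE (5,11): turn R to E, flip to black, move to (5,12). |black|=4
Step 2: on WHITE (5,12): turn R to S, flip to black, move to (6,12). |black|=5
Step 3: on WHITE (6,12): turn R to W, flip to black, move to (6,11). |black|=6
Step 4: on WHITE (6,11): turn R to N, flip to black, move to (5,11). |black|=7
Step 5: on BLACK (5,11): turn L to W, flip to white, move to (5,10). |black|=6
Step 6: on WHITE (5,10): turn R to N, flip to black, move to (4,10). |black|=7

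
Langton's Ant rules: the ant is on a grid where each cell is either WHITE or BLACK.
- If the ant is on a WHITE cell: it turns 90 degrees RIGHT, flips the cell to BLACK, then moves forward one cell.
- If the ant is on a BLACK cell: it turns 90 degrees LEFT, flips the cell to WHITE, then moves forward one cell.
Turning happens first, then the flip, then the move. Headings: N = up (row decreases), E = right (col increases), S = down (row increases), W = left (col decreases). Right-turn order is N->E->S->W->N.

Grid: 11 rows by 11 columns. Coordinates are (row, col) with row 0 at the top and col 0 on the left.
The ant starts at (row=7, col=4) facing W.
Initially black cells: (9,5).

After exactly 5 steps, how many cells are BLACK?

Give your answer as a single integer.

Answer: 4

Derivation:
Step 1: on WHITE (7,4): turn R to N, flip to black, move to (6,4). |black|=2
Step 2: on WHITE (6,4): turn R to E, flip to black, move to (6,5). |black|=3
Step 3: on WHITE (6,5): turn R to S, flip to black, move to (7,5). |black|=4
Step 4: on WHITE (7,5): turn R to W, flip to black, move to (7,4). |black|=5
Step 5: on BLACK (7,4): turn L to S, flip to white, move to (8,4). |black|=4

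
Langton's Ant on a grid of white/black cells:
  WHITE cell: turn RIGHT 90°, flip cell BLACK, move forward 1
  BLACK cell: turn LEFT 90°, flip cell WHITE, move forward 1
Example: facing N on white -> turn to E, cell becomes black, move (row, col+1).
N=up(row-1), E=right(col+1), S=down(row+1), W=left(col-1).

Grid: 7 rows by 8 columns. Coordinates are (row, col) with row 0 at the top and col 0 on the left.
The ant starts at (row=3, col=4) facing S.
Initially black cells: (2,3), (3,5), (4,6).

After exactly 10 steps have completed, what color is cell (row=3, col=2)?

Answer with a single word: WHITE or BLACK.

Step 1: on WHITE (3,4): turn R to W, flip to black, move to (3,3). |black|=4
Step 2: on WHITE (3,3): turn R to N, flip to black, move to (2,3). |black|=5
Step 3: on BLACK (2,3): turn L to W, flip to white, move to (2,2). |black|=4
Step 4: on WHITE (2,2): turn R to N, flip to black, move to (1,2). |black|=5
Step 5: on WHITE (1,2): turn R to E, flip to black, move to (1,3). |black|=6
Step 6: on WHITE (1,3): turn R to S, flip to black, move to (2,3). |black|=7
Step 7: on WHITE (2,3): turn R to W, flip to black, move to (2,2). |black|=8
Step 8: on BLACK (2,2): turn L to S, flip to white, move to (3,2). |black|=7
Step 9: on WHITE (3,2): turn R to W, flip to black, move to (3,1). |black|=8
Step 10: on WHITE (3,1): turn R to N, flip to black, move to (2,1). |black|=9

Answer: BLACK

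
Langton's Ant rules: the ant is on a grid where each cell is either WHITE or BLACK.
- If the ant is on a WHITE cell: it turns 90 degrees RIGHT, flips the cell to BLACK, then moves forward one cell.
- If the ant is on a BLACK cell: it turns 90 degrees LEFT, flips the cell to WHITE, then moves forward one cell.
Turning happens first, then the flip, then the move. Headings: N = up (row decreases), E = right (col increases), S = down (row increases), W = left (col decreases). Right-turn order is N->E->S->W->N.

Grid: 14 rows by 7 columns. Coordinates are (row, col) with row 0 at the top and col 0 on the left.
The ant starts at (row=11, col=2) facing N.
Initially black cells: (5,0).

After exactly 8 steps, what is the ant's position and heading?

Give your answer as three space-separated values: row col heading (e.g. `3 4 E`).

Step 1: on WHITE (11,2): turn R to E, flip to black, move to (11,3). |black|=2
Step 2: on WHITE (11,3): turn R to S, flip to black, move to (12,3). |black|=3
Step 3: on WHITE (12,3): turn R to W, flip to black, move to (12,2). |black|=4
Step 4: on WHITE (12,2): turn R to N, flip to black, move to (11,2). |black|=5
Step 5: on BLACK (11,2): turn L to W, flip to white, move to (11,1). |black|=4
Step 6: on WHITE (11,1): turn R to N, flip to black, move to (10,1). |black|=5
Step 7: on WHITE (10,1): turn R to E, flip to black, move to (10,2). |black|=6
Step 8: on WHITE (10,2): turn R to S, flip to black, move to (11,2). |black|=7

Answer: 11 2 S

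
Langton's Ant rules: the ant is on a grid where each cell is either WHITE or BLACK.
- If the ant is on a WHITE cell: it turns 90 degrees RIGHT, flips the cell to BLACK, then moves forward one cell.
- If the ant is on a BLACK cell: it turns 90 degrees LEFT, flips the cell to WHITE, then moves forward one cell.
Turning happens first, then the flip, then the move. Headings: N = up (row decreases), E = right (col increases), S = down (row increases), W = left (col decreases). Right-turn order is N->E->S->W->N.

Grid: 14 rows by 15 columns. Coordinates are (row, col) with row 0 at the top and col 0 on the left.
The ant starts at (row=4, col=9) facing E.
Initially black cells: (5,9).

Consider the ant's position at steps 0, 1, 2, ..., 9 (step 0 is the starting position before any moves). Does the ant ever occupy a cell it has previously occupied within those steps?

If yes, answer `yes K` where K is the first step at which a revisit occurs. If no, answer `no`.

Answer: yes 5

Derivation:
Step 1: on WHITE (4,9): turn R to S, flip to black, move to (5,9). |black|=2 — new cell
Step 2: on BLACK (5,9): turn L to E, flip to white, move to (5,10). |black|=1 — new cell
Step 3: on WHITE (5,10): turn R to S, flip to black, move to (6,10). |black|=2 — new cell
Step 4: on WHITE (6,10): turn R to W, flip to black, move to (6,9). |black|=3 — new cell
Step 5: on WHITE (6,9): turn R to N, flip to black, move to (5,9). |black|=4 — REVISIT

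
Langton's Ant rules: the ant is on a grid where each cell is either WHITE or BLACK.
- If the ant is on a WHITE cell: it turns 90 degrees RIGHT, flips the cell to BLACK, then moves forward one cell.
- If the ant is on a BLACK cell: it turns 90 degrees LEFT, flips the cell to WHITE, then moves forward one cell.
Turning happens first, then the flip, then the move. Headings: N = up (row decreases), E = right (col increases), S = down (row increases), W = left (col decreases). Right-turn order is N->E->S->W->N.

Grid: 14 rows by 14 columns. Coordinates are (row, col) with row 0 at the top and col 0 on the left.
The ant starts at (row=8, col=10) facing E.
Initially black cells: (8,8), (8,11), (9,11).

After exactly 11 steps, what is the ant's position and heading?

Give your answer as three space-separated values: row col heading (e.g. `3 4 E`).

Step 1: on WHITE (8,10): turn R to S, flip to black, move to (9,10). |black|=4
Step 2: on WHITE (9,10): turn R to W, flip to black, move to (9,9). |black|=5
Step 3: on WHITE (9,9): turn R to N, flip to black, move to (8,9). |black|=6
Step 4: on WHITE (8,9): turn R to E, flip to black, move to (8,10). |black|=7
Step 5: on BLACK (8,10): turn L to N, flip to white, move to (7,10). |black|=6
Step 6: on WHITE (7,10): turn R to E, flip to black, move to (7,11). |black|=7
Step 7: on WHITE (7,11): turn R to S, flip to black, move to (8,11). |black|=8
Step 8: on BLACK (8,11): turn L to E, flip to white, move to (8,12). |black|=7
Step 9: on WHITE (8,12): turn R to S, flip to black, move to (9,12). |black|=8
Step 10: on WHITE (9,12): turn R to W, flip to black, move to (9,11). |black|=9
Step 11: on BLACK (9,11): turn L to S, flip to white, move to (10,11). |black|=8

Answer: 10 11 S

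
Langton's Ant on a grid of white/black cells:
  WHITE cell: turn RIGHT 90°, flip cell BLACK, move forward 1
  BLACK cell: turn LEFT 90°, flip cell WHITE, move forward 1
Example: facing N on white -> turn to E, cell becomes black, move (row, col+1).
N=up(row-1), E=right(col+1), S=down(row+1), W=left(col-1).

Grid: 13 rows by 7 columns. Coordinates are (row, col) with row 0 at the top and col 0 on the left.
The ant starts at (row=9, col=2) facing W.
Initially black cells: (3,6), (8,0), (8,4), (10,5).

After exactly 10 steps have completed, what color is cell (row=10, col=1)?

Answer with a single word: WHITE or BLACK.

Answer: BLACK

Derivation:
Step 1: on WHITE (9,2): turn R to N, flip to black, move to (8,2). |black|=5
Step 2: on WHITE (8,2): turn R to E, flip to black, move to (8,3). |black|=6
Step 3: on WHITE (8,3): turn R to S, flip to black, move to (9,3). |black|=7
Step 4: on WHITE (9,3): turn R to W, flip to black, move to (9,2). |black|=8
Step 5: on BLACK (9,2): turn L to S, flip to white, move to (10,2). |black|=7
Step 6: on WHITE (10,2): turn R to W, flip to black, move to (10,1). |black|=8
Step 7: on WHITE (10,1): turn R to N, flip to black, move to (9,1). |black|=9
Step 8: on WHITE (9,1): turn R to E, flip to black, move to (9,2). |black|=10
Step 9: on WHITE (9,2): turn R to S, flip to black, move to (10,2). |black|=11
Step 10: on BLACK (10,2): turn L to E, flip to white, move to (10,3). |black|=10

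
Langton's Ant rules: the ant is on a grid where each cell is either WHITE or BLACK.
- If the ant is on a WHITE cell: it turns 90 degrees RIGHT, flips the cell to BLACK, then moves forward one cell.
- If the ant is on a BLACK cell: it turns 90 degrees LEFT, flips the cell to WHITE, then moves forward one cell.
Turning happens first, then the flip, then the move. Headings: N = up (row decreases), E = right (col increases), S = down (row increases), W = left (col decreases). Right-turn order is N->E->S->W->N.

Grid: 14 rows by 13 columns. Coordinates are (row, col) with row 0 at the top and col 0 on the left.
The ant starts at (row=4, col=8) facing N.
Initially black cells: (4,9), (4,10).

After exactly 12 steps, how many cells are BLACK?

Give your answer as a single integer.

Step 1: on WHITE (4,8): turn R to E, flip to black, move to (4,9). |black|=3
Step 2: on BLACK (4,9): turn L to N, flip to white, move to (3,9). |black|=2
Step 3: on WHITE (3,9): turn R to E, flip to black, move to (3,10). |black|=3
Step 4: on WHITE (3,10): turn R to S, flip to black, move to (4,10). |black|=4
Step 5: on BLACK (4,10): turn L to E, flip to white, move to (4,11). |black|=3
Step 6: on WHITE (4,11): turn R to S, flip to black, move to (5,11). |black|=4
Step 7: on WHITE (5,11): turn R to W, flip to black, move to (5,10). |black|=5
Step 8: on WHITE (5,10): turn R to N, flip to black, move to (4,10). |black|=6
Step 9: on WHITE (4,10): turn R to E, flip to black, move to (4,11). |black|=7
Step 10: on BLACK (4,11): turn L to N, flip to white, move to (3,11). |black|=6
Step 11: on WHITE (3,11): turn R to E, flip to black, move to (3,12). |black|=7
Step 12: on WHITE (3,12): turn R to S, flip to black, move to (4,12). |black|=8

Answer: 8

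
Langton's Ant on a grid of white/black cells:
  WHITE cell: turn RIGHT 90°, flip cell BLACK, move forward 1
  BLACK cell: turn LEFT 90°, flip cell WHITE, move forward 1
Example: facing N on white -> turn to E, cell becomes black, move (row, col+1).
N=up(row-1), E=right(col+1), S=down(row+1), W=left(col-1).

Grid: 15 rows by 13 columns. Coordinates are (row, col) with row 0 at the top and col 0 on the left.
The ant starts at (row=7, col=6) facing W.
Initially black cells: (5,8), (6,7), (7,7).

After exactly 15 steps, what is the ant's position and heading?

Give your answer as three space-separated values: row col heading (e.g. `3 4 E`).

Answer: 5 7 S

Derivation:
Step 1: on WHITE (7,6): turn R to N, flip to black, move to (6,6). |black|=4
Step 2: on WHITE (6,6): turn R to E, flip to black, move to (6,7). |black|=5
Step 3: on BLACK (6,7): turn L to N, flip to white, move to (5,7). |black|=4
Step 4: on WHITE (5,7): turn R to E, flip to black, move to (5,8). |black|=5
Step 5: on BLACK (5,8): turn L to N, flip to white, move to (4,8). |black|=4
Step 6: on WHITE (4,8): turn R to E, flip to black, move to (4,9). |black|=5
Step 7: on WHITE (4,9): turn R to S, flip to black, move to (5,9). |black|=6
Step 8: on WHITE (5,9): turn R to W, flip to black, move to (5,8). |black|=7
Step 9: on WHITE (5,8): turn R to N, flip to black, move to (4,8). |black|=8
Step 10: on BLACK (4,8): turn L to W, flip to white, move to (4,7). |black|=7
Step 11: on WHITE (4,7): turn R to N, flip to black, move to (3,7). |black|=8
Step 12: on WHITE (3,7): turn R to E, flip to black, move to (3,8). |black|=9
Step 13: on WHITE (3,8): turn R to S, flip to black, move to (4,8). |black|=10
Step 14: on WHITE (4,8): turn R to W, flip to black, move to (4,7). |black|=11
Step 15: on BLACK (4,7): turn L to S, flip to white, move to (5,7). |black|=10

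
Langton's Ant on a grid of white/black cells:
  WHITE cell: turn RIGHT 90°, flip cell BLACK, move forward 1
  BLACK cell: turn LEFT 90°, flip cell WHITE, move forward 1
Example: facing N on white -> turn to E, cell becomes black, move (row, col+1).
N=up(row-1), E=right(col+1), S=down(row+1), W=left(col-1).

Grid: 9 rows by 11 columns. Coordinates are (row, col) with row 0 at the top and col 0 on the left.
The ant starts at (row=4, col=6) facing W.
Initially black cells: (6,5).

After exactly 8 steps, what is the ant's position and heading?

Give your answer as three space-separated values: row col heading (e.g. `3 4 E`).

Step 1: on WHITE (4,6): turn R to N, flip to black, move to (3,6). |black|=2
Step 2: on WHITE (3,6): turn R to E, flip to black, move to (3,7). |black|=3
Step 3: on WHITE (3,7): turn R to S, flip to black, move to (4,7). |black|=4
Step 4: on WHITE (4,7): turn R to W, flip to black, move to (4,6). |black|=5
Step 5: on BLACK (4,6): turn L to S, flip to white, move to (5,6). |black|=4
Step 6: on WHITE (5,6): turn R to W, flip to black, move to (5,5). |black|=5
Step 7: on WHITE (5,5): turn R to N, flip to black, move to (4,5). |black|=6
Step 8: on WHITE (4,5): turn R to E, flip to black, move to (4,6). |black|=7

Answer: 4 6 E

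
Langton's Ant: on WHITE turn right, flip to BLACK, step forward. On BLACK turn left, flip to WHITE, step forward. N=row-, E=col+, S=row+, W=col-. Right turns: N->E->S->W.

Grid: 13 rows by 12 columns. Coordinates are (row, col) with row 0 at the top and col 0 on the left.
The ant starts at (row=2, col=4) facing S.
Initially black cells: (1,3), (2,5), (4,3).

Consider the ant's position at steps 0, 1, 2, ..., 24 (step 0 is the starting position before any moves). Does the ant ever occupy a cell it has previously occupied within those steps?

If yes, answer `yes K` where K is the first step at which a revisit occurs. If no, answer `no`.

Answer: yes 6

Derivation:
Step 1: on WHITE (2,4): turn R to W, flip to black, move to (2,3). |black|=4 — new cell
Step 2: on WHITE (2,3): turn R to N, flip to black, move to (1,3). |black|=5 — new cell
Step 3: on BLACK (1,3): turn L to W, flip to white, move to (1,2). |black|=4 — new cell
Step 4: on WHITE (1,2): turn R to N, flip to black, move to (0,2). |black|=5 — new cell
Step 5: on WHITE (0,2): turn R to E, flip to black, move to (0,3). |black|=6 — new cell
Step 6: on WHITE (0,3): turn R to S, flip to black, move to (1,3). |black|=7 — REVISIT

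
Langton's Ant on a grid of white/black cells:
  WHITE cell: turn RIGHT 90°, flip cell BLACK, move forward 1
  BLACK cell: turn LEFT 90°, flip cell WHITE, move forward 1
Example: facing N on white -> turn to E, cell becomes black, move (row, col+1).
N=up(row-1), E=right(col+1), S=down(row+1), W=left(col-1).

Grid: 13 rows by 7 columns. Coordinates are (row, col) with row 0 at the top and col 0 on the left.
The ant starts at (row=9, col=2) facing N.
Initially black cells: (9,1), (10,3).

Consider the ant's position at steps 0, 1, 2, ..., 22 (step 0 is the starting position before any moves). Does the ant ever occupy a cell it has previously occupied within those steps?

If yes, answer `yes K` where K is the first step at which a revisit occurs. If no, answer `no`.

Step 1: on WHITE (9,2): turn R to E, flip to black, move to (9,3). |black|=3 — new cell
Step 2: on WHITE (9,3): turn R to S, flip to black, move to (10,3). |black|=4 — new cell
Step 3: on BLACK (10,3): turn L to E, flip to white, move to (10,4). |black|=3 — new cell
Step 4: on WHITE (10,4): turn R to S, flip to black, move to (11,4). |black|=4 — new cell
Step 5: on WHITE (11,4): turn R to W, flip to black, move to (11,3). |black|=5 — new cell
Step 6: on WHITE (11,3): turn R to N, flip to black, move to (10,3). |black|=6 — REVISIT

Answer: yes 6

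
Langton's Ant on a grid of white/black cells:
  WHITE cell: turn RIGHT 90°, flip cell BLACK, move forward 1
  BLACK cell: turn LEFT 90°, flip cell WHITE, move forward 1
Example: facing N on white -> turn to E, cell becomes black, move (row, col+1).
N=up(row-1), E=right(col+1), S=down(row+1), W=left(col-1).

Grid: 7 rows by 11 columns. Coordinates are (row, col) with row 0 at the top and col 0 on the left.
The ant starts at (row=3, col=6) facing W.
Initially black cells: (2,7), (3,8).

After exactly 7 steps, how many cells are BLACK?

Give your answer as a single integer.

Answer: 7

Derivation:
Step 1: on WHITE (3,6): turn R to N, flip to black, move to (2,6). |black|=3
Step 2: on WHITE (2,6): turn R to E, flip to black, move to (2,7). |black|=4
Step 3: on BLACK (2,7): turn L to N, flip to white, move to (1,7). |black|=3
Step 4: on WHITE (1,7): turn R to E, flip to black, move to (1,8). |black|=4
Step 5: on WHITE (1,8): turn R to S, flip to black, move to (2,8). |black|=5
Step 6: on WHITE (2,8): turn R to W, flip to black, move to (2,7). |black|=6
Step 7: on WHITE (2,7): turn R to N, flip to black, move to (1,7). |black|=7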